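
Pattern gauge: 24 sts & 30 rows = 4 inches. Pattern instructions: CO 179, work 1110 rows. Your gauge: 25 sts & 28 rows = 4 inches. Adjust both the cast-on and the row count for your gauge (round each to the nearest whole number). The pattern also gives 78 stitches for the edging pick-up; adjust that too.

Cast on 186 stitches; work 1036 rows; edging pick-up 81 stitches.

Stitches: 179 × 25/24 = 186.46 → 186.
Rows: 1110 × 28/30 = 1036.00 → 1036.
edging pick-up: 78 × 25/24 = 81.25 → 81.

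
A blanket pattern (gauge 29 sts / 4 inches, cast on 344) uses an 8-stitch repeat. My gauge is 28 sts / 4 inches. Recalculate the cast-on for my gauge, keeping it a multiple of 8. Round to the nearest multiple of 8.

336 stitches.

344 × 28 / 29 = 332.14.
Nearest multiple of 8: 336.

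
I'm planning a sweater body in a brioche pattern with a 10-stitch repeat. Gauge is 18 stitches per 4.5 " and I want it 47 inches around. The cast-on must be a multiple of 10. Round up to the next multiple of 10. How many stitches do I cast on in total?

18 / 4.5 = 4 sts per inch.
47 × 4 = 188.00 sts.
Next multiple of 10: 190.

CO 190 sts.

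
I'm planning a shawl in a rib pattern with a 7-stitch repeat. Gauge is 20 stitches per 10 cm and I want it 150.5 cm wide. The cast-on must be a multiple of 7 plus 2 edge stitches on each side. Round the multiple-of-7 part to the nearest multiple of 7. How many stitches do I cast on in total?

20 / 10 = 2 sts per cm.
150.5 × 2 = 301.00 sts.
Less 4 edge sts → 297.00 for the repeat.
Nearest multiple of 7: 294.
Add back 4 edge sts → 298.

CO 298 sts.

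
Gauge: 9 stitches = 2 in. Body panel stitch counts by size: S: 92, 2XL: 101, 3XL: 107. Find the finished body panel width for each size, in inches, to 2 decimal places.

S 20.44 inches; 2XL 22.44 inches; 3XL 23.78 inches.

9/2 = 4.5 sts per in.
S: 92 / 4.5 = 20.444 → 20.44 in.
2XL: 101 / 4.5 = 22.444 → 22.44 in.
3XL: 107 / 4.5 = 23.778 → 23.78 in.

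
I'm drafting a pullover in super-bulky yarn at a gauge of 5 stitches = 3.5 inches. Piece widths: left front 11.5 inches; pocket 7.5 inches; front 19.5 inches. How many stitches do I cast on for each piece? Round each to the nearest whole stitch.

Rate = 5/3.5 = 1.429 sts per in.
left front: 11.5 × 1.429 = 16.43 → 16.
pocket: 7.5 × 1.429 = 10.71 → 11.
front: 19.5 × 1.429 = 27.86 → 28.

left front 16; pocket 11; front 28.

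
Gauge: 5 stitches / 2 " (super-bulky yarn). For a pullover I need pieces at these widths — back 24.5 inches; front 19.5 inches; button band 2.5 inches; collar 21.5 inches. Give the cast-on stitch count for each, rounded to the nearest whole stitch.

back 61; front 49; button band 6; collar 54.

Rate = 5/2 = 2.5 sts per in.
back: 24.5 × 2.5 = 61.25 → 61.
front: 19.5 × 2.5 = 48.75 → 49.
button band: 2.5 × 2.5 = 6.25 → 6.
collar: 21.5 × 2.5 = 53.75 → 54.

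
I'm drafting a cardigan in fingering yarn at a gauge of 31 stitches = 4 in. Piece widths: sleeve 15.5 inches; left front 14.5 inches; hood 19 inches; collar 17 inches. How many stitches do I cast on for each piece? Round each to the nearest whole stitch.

Rate = 31/4 = 7.75 sts per in.
sleeve: 15.5 × 7.75 = 120.12 → 120.
left front: 14.5 × 7.75 = 112.38 → 112.
hood: 19 × 7.75 = 147.25 → 147.
collar: 17 × 7.75 = 131.75 → 132.

sleeve 120; left front 112; hood 147; collar 132.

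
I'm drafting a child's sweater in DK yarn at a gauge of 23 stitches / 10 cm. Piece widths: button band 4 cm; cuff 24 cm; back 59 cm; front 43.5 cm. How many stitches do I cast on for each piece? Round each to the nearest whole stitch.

button band 9; cuff 55; back 136; front 100.

Rate = 23/10 = 2.3 sts per cm.
button band: 4 × 2.3 = 9.20 → 9.
cuff: 24 × 2.3 = 55.20 → 55.
back: 59 × 2.3 = 135.70 → 136.
front: 43.5 × 2.3 = 100.05 → 100.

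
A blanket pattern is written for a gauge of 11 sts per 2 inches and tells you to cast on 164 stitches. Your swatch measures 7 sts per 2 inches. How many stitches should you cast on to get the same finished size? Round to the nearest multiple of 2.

Scale factor = 7 / 11 = 0.636.
164 × 7 / 11 = 104.36 sts.
→ 104 sts.

CO 104 sts.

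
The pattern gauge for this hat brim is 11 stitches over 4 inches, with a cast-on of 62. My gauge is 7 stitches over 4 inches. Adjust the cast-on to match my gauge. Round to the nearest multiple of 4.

40 stitches.

Scale factor = 7 / 11 = 0.636.
62 × 7 / 11 = 39.45 sts.
→ 40 sts.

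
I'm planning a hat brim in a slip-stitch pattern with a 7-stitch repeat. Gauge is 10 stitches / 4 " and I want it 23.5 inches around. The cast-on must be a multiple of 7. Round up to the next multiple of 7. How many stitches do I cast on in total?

10 / 4 = 2.5 sts per inch.
23.5 × 2.5 = 58.75 sts.
Next multiple of 7: 63.

CO 63 sts.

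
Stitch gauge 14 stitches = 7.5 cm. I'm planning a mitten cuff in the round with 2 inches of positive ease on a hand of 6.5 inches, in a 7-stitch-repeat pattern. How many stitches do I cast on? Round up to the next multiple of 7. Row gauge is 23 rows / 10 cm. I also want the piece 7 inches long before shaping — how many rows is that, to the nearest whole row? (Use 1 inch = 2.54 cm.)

Finished = 6.5 + 2 = 8.5 inches.
8.5 inches × 2.54 = 21.59 cm.
14/7.5 = 1.867 sts per cm; 21.59 × 1.867 = 40.30 sts.
Next multiple of 7 → 42.
7 inches = 17.78 cm; × 2.3 = 40.89 → 41 rows.

Cast on 42 stitches; work 41 rows.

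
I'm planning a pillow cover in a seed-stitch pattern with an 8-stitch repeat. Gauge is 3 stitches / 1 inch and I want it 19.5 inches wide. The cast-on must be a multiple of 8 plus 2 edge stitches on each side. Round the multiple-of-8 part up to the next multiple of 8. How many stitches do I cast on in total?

60 stitches.

3 / 1 = 3 sts per inch.
19.5 × 3 = 58.50 sts.
Less 4 edge sts → 54.50 for the repeat.
Next multiple of 8: 56.
Add back 4 edge sts → 60.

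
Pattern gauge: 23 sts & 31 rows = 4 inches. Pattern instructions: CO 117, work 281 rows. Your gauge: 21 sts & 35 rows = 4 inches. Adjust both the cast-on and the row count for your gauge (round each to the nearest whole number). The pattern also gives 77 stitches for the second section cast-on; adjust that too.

Cast on 107 stitches; work 317 rows; second section cast-on 70 stitches.

Stitches: 117 × 21/23 = 106.83 → 107.
Rows: 281 × 35/31 = 317.26 → 317.
second section cast-on: 77 × 21/23 = 70.30 → 70.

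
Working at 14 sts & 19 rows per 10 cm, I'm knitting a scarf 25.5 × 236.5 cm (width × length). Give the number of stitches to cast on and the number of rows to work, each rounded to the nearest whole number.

Stitch gauge = 14/10 = 1.4 sts/cm; 25.5 × 1.4 = 35.70 → 36 sts.
Row gauge = 19/10 = 1.9 rows/cm; 236.5 × 1.9 = 449.35 → 449 rows.

Cast on 36 stitches and work 449 rows.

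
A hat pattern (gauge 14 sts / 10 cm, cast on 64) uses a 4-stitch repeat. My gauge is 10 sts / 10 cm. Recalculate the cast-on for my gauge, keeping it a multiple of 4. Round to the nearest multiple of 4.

64 × 10 / 14 = 45.71.
Nearest multiple of 4: 44.

CO 44 sts.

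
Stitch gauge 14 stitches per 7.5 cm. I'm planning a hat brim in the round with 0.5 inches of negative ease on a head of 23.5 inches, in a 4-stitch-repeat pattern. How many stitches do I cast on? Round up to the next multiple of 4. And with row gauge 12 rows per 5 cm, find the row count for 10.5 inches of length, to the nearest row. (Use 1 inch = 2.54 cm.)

Cast on 112 stitches; work 64 rows.

Finished = 23.5 − 0.5 = 23 inches.
23 inches × 2.54 = 58.42 cm.
14/7.5 = 1.867 sts per cm; 58.42 × 1.867 = 109.05 sts.
Next multiple of 4 → 112.
10.5 inches = 26.67 cm; × 2.4 = 64.01 → 64 rows.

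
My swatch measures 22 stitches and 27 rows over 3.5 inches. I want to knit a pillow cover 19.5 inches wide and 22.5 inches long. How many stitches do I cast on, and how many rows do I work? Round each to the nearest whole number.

Cast on 123 stitches and work 174 rows.

Stitch gauge = 22/3.5 = 6.286 sts/in; 19.5 × 6.286 = 122.57 → 123 sts.
Row gauge = 27/3.5 = 7.714 rows/in; 22.5 × 7.714 = 173.57 → 174 rows.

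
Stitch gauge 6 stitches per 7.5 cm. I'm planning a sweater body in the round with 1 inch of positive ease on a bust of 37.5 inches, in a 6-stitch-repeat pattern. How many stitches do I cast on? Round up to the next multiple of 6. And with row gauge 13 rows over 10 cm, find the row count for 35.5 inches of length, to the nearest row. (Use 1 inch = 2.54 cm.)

Finished = 37.5 + 1 = 38.5 inches.
38.5 inches × 2.54 = 97.79 cm.
6/7.5 = 0.8 sts per cm; 97.79 × 0.8 = 78.23 sts.
Next multiple of 6 → 84.
35.5 inches = 90.17 cm; × 1.3 = 117.22 → 117 rows.

Cast on 84 stitches; work 117 rows.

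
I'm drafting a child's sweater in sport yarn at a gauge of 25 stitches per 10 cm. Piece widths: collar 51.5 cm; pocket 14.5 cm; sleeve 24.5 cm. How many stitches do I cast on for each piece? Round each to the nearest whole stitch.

collar 129; pocket 36; sleeve 61.

Rate = 25/10 = 2.5 sts per cm.
collar: 51.5 × 2.5 = 128.75 → 129.
pocket: 14.5 × 2.5 = 36.25 → 36.
sleeve: 24.5 × 2.5 = 61.25 → 61.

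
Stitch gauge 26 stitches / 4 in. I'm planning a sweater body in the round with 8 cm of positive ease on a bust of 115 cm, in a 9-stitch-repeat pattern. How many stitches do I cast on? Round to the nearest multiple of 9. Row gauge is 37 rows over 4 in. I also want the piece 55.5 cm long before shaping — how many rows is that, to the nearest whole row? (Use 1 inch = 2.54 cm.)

Finished = 115 + 8 = 123 cm.
123 cm × 1/2.54 = 48.43 inches.
26/4 = 6.5 sts per in; 48.43 × 6.5 = 314.76 sts.
Nearest multiple of 9 → 315.
55.5 cm = 21.85 inches; × 9.25 = 202.12 → 202 rows.

Cast on 315 stitches; work 202 rows.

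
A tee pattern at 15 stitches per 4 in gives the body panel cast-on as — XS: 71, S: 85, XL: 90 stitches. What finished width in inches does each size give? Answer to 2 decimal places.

XS 18.93 inches; S 22.67 inches; XL 24.00 inches.

15/4 = 3.75 sts per in.
XS: 71 / 3.75 = 18.933 → 18.93 in.
S: 85 / 3.75 = 22.667 → 22.67 in.
XL: 90 / 3.75 = 24.000 → 24.00 in.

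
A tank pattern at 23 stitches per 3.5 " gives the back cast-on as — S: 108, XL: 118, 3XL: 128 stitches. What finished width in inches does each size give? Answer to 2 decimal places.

23/3.5 = 6.571 sts per in.
S: 108 / 6.571 = 16.435 → 16.43 in.
XL: 118 / 6.571 = 17.957 → 17.96 in.
3XL: 128 / 6.571 = 19.478 → 19.48 in.

S 16.43 inches; XL 17.96 inches; 3XL 19.48 inches.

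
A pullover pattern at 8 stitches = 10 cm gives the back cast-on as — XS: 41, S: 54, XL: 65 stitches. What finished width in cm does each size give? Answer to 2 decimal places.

XS 51.25 cm; S 67.50 cm; XL 81.25 cm.

8/10 = 0.8 sts per cm.
XS: 41 / 0.8 = 51.250 → 51.25 cm.
S: 54 / 0.8 = 67.500 → 67.50 cm.
XL: 65 / 0.8 = 81.250 → 81.25 cm.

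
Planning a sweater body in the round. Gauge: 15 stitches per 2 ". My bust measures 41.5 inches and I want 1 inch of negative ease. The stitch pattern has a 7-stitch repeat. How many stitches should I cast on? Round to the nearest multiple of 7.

CO 301 sts.

Finished = 41.5 − 1 = 40.5 inches.
15 / 2 = 7.5 sts/in.
40.5 × 7.5 = 303.75 sts.
Nearest multiple of 7: 301.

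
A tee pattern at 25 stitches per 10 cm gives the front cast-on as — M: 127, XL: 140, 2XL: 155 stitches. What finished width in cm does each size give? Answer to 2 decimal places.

M 50.80 cm; XL 56.00 cm; 2XL 62.00 cm.

25/10 = 2.5 sts per cm.
M: 127 / 2.5 = 50.800 → 50.80 cm.
XL: 140 / 2.5 = 56.000 → 56.00 cm.
2XL: 155 / 2.5 = 62.000 → 62.00 cm.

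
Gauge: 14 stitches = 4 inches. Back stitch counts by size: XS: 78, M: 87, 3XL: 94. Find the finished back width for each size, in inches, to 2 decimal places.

XS 22.29 inches; M 24.86 inches; 3XL 26.86 inches.

14/4 = 3.5 sts per in.
XS: 78 / 3.5 = 22.286 → 22.29 in.
M: 87 / 3.5 = 24.857 → 24.86 in.
3XL: 94 / 3.5 = 26.857 → 26.86 in.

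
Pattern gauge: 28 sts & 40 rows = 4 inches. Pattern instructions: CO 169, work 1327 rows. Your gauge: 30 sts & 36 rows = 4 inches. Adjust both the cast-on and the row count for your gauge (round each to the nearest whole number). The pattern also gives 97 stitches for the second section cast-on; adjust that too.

Cast on 181 stitches; work 1194 rows; second section cast-on 104 stitches.

Stitches: 169 × 30/28 = 181.07 → 181.
Rows: 1327 × 36/40 = 1194.30 → 1194.
second section cast-on: 97 × 30/28 = 103.93 → 104.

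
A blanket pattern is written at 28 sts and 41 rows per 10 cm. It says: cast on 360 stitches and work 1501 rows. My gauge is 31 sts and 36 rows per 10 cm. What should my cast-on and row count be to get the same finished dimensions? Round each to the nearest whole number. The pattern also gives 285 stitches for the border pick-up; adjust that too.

Stitches: 360 × 31/28 = 398.57 → 399.
Rows: 1501 × 36/41 = 1317.95 → 1318.
border pick-up: 285 × 31/28 = 315.54 → 316.

Cast on 399 stitches; work 1318 rows; border pick-up 316 stitches.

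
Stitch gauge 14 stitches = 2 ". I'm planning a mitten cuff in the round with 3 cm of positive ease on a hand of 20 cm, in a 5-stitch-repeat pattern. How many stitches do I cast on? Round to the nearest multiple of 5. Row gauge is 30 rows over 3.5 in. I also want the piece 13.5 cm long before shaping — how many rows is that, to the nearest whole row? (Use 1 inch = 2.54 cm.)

Cast on 65 stitches; work 46 rows.

Finished = 20 + 3 = 23 cm.
23 cm × 1/2.54 = 9.06 inches.
14/2 = 7 sts per in; 9.06 × 7 = 63.39 sts.
Nearest multiple of 5 → 65.
13.5 cm = 5.31 inches; × 8.571 = 45.56 → 46 rows.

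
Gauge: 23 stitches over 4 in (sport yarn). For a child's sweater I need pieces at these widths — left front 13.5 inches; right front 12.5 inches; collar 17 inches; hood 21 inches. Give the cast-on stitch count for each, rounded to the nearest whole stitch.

left front 78; right front 72; collar 98; hood 121.

Rate = 23/4 = 5.75 sts per in.
left front: 13.5 × 5.75 = 77.62 → 78.
right front: 12.5 × 5.75 = 71.88 → 72.
collar: 17 × 5.75 = 97.75 → 98.
hood: 21 × 5.75 = 120.75 → 121.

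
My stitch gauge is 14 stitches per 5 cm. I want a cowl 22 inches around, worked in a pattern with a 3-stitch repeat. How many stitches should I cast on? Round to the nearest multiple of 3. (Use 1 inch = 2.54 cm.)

22 in = 22 × 2.54 = 55.88 cm.
14 / 5 = 2.8 sts/cm.
55.88 × 2.8 = 156.46 sts.
→ 156.

CO 156 sts.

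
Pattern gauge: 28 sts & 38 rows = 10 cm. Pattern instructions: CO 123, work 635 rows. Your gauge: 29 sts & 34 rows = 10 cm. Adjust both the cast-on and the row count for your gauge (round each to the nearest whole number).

Stitches: 123 × 29/28 = 127.39 → 127.
Rows: 635 × 34/38 = 568.16 → 568.

Cast on 127 stitches; work 568 rows.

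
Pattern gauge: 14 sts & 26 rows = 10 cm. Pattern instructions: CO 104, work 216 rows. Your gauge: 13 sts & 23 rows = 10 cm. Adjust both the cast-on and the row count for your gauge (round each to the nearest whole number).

Stitches: 104 × 13/14 = 96.57 → 97.
Rows: 216 × 23/26 = 191.08 → 191.

Cast on 97 stitches; work 191 rows.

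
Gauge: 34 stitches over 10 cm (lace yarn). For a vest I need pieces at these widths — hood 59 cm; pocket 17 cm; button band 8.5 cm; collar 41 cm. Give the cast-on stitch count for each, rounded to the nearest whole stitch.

Rate = 34/10 = 3.4 sts per cm.
hood: 59 × 3.4 = 200.60 → 201.
pocket: 17 × 3.4 = 57.80 → 58.
button band: 8.5 × 3.4 = 28.90 → 29.
collar: 41 × 3.4 = 139.40 → 139.

hood 201; pocket 58; button band 29; collar 139.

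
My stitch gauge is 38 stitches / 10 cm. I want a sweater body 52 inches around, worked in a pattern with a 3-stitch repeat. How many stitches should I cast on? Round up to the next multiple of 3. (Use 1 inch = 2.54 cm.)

Cast on 504 stitches.

52 in = 52 × 2.54 = 132.08 cm.
38 / 10 = 3.8 sts/cm.
132.08 × 3.8 = 501.90 sts.
→ 504.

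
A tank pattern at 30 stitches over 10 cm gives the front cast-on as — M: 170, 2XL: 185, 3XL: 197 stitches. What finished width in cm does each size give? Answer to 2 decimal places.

30/10 = 3 sts per cm.
M: 170 / 3 = 56.667 → 56.67 cm.
2XL: 185 / 3 = 61.667 → 61.67 cm.
3XL: 197 / 3 = 65.667 → 65.67 cm.

M 56.67 cm; 2XL 61.67 cm; 3XL 65.67 cm.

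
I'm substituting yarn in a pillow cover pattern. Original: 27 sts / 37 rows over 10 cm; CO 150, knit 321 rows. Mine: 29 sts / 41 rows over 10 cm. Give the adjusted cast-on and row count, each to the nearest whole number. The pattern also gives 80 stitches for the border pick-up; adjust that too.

Stitches: 150 × 29/27 = 161.11 → 161.
Rows: 321 × 41/37 = 355.70 → 356.
border pick-up: 80 × 29/27 = 85.93 → 86.

Cast on 161 stitches; work 356 rows; border pick-up 86 stitches.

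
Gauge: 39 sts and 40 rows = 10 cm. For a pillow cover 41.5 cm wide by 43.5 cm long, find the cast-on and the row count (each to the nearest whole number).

Stitch gauge = 39/10 = 3.9 sts/cm; 41.5 × 3.9 = 161.85 → 162 sts.
Row gauge = 40/10 = 4 rows/cm; 43.5 × 4 = 174.00 → 174 rows.

Cast on 162 stitches and work 174 rows.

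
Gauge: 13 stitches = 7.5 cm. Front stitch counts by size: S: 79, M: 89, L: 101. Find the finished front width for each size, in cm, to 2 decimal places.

13/7.5 = 1.733 sts per cm.
S: 79 / 1.733 = 45.577 → 45.58 cm.
M: 89 / 1.733 = 51.346 → 51.35 cm.
L: 101 / 1.733 = 58.269 → 58.27 cm.

S 45.58 cm; M 51.35 cm; L 58.27 cm.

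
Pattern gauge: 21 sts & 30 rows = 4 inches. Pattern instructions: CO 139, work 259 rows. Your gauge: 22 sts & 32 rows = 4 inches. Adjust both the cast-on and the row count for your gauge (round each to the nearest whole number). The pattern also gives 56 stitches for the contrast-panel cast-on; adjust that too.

Cast on 146 stitches; work 276 rows; contrast-panel cast-on 59 stitches.

Stitches: 139 × 22/21 = 145.62 → 146.
Rows: 259 × 32/30 = 276.27 → 276.
contrast-panel cast-on: 56 × 22/21 = 58.67 → 59.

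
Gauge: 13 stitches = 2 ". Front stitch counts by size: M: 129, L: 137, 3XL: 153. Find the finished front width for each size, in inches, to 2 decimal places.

13/2 = 6.5 sts per in.
M: 129 / 6.5 = 19.846 → 19.85 in.
L: 137 / 6.5 = 21.077 → 21.08 in.
3XL: 153 / 6.5 = 23.538 → 23.54 in.

M 19.85 inches; L 21.08 inches; 3XL 23.54 inches.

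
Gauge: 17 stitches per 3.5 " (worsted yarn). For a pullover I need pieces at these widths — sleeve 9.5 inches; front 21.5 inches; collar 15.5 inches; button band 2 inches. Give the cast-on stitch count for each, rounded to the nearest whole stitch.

Rate = 17/3.5 = 4.857 sts per in.
sleeve: 9.5 × 4.857 = 46.14 → 46.
front: 21.5 × 4.857 = 104.43 → 104.
collar: 15.5 × 4.857 = 75.29 → 75.
button band: 2 × 4.857 = 9.71 → 10.

sleeve 46; front 104; collar 75; button band 10.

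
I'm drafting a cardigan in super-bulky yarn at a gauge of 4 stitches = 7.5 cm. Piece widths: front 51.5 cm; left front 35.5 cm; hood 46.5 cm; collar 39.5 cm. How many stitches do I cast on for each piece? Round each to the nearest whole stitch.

Rate = 4/7.5 = 0.533 sts per cm.
front: 51.5 × 0.533 = 27.47 → 27.
left front: 35.5 × 0.533 = 18.93 → 19.
hood: 46.5 × 0.533 = 24.80 → 25.
collar: 39.5 × 0.533 = 21.07 → 21.

front 27; left front 19; hood 25; collar 21.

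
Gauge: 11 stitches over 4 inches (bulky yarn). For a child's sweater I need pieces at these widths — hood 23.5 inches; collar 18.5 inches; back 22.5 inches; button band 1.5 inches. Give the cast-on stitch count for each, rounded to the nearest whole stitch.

hood 65; collar 51; back 62; button band 4.

Rate = 11/4 = 2.75 sts per in.
hood: 23.5 × 2.75 = 64.62 → 65.
collar: 18.5 × 2.75 = 50.88 → 51.
back: 22.5 × 2.75 = 61.88 → 62.
button band: 1.5 × 2.75 = 4.12 → 4.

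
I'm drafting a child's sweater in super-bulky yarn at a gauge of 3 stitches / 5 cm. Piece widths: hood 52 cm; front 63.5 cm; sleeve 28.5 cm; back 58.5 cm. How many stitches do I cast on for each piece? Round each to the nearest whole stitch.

hood 31; front 38; sleeve 17; back 35.

Rate = 3/5 = 0.6 sts per cm.
hood: 52 × 0.6 = 31.20 → 31.
front: 63.5 × 0.6 = 38.10 → 38.
sleeve: 28.5 × 0.6 = 17.10 → 17.
back: 58.5 × 0.6 = 35.10 → 35.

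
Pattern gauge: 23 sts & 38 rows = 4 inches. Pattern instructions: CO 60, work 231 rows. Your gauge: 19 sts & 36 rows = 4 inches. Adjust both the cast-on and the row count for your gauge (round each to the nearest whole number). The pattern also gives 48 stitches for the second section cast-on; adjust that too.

Stitches: 60 × 19/23 = 49.57 → 50.
Rows: 231 × 36/38 = 218.84 → 219.
second section cast-on: 48 × 19/23 = 39.65 → 40.

Cast on 50 stitches; work 219 rows; second section cast-on 40 stitches.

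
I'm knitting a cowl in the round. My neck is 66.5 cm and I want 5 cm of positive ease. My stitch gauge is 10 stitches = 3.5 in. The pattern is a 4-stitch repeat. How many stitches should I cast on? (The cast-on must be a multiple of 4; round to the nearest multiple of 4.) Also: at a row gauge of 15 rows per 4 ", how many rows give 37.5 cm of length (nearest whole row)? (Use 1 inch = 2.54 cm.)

Cast on 80 stitches; work 55 rows.

Finished = 66.5 + 5 = 71.5 cm.
71.5 cm × 1/2.54 = 28.15 inches.
10/3.5 = 2.857 sts per in; 28.15 × 2.857 = 80.43 sts.
Nearest multiple of 4 → 80.
37.5 cm = 14.76 inches; × 3.75 = 55.36 → 55 rows.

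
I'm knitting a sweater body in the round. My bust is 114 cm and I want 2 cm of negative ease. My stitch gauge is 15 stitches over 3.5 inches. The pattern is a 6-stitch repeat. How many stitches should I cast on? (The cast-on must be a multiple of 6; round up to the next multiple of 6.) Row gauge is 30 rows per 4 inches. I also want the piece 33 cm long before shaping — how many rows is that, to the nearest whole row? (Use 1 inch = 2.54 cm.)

Finished = 114 − 2 = 112 cm.
112 cm × 1/2.54 = 44.09 inches.
15/3.5 = 4.286 sts per in; 44.09 × 4.286 = 188.98 sts.
Next multiple of 6 → 192.
33 cm = 12.99 inches; × 7.5 = 97.44 → 97 rows.

Cast on 192 stitches; work 97 rows.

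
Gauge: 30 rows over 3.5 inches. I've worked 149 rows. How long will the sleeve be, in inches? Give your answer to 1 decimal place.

30 rows / 3.5 inch = 8.571 rows per inch.
149 / 8.571 = 17.38 inches.

17.4 inches.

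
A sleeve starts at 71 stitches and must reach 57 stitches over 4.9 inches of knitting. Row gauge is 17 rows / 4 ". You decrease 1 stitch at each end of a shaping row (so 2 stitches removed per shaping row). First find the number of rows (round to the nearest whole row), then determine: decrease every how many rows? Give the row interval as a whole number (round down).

Decrease every 3rd row.

Rows = 4.9 × 4.25 = 20.8 → 21 rows.
Stitches to remove: 14 → 7 shaping rows (at 2 st each).
21 / 7 = 3.00 → every 3 rows.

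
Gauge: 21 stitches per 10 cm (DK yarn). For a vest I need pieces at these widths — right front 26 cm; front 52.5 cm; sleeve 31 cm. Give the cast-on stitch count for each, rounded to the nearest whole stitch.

Rate = 21/10 = 2.1 sts per cm.
right front: 26 × 2.1 = 54.60 → 55.
front: 52.5 × 2.1 = 110.25 → 110.
sleeve: 31 × 2.1 = 65.10 → 65.

right front 55; front 110; sleeve 65.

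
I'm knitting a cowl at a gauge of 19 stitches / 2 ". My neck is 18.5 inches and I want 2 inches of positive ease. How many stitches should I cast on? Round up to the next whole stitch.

Cast on 195 stitches.

Finished = 18.5 + 2 = 20.5 in.
19 / 2 = 9.5 sts per inch.
20.50 × 9.5 = 194.75 sts.
→ 195 sts.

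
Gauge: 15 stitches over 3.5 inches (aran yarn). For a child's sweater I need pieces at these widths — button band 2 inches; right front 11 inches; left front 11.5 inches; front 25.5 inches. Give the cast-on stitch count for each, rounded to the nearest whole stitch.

button band 9; right front 47; left front 49; front 109.

Rate = 15/3.5 = 4.286 sts per in.
button band: 2 × 4.286 = 8.57 → 9.
right front: 11 × 4.286 = 47.14 → 47.
left front: 11.5 × 4.286 = 49.29 → 49.
front: 25.5 × 4.286 = 109.29 → 109.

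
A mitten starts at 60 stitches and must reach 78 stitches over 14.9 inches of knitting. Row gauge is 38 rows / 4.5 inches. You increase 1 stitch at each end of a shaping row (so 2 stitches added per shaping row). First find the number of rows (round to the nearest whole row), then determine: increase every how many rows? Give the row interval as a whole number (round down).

Rows = 14.9 × 8.444 = 125.8 → 126 rows.
Stitches to add: 18 → 9 shaping rows (at 2 st each).
126 / 9 = 14.00 → every 14 rows.

Increase every 14th row.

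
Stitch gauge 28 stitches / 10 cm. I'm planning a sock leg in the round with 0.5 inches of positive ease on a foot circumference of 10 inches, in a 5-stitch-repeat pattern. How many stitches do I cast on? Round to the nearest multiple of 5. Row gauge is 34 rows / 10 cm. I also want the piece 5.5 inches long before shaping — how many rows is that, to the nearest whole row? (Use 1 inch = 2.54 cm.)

Cast on 75 stitches; work 47 rows.

Finished = 10 + 0.5 = 10.5 inches.
10.5 inches × 2.54 = 26.67 cm.
28/10 = 2.8 sts per cm; 26.67 × 2.8 = 74.68 sts.
Nearest multiple of 5 → 75.
5.5 inches = 13.97 cm; × 3.4 = 47.50 → 47 rows.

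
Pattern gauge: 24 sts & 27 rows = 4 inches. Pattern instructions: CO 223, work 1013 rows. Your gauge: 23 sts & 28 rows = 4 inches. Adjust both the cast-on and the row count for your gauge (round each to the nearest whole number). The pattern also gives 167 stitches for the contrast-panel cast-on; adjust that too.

Cast on 214 stitches; work 1051 rows; contrast-panel cast-on 160 stitches.

Stitches: 223 × 23/24 = 213.71 → 214.
Rows: 1013 × 28/27 = 1050.52 → 1051.
contrast-panel cast-on: 167 × 23/24 = 160.04 → 160.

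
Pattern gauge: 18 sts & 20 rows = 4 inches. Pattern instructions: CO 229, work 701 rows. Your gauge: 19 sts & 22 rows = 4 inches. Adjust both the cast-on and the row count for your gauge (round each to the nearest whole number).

Stitches: 229 × 19/18 = 241.72 → 242.
Rows: 701 × 22/20 = 771.10 → 771.

Cast on 242 stitches; work 771 rows.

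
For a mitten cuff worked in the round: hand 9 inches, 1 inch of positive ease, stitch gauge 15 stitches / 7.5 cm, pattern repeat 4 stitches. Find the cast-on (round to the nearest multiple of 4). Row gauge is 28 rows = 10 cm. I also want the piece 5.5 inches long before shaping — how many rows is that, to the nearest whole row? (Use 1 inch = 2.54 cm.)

Finished = 9 + 1 = 10 inches.
10 inches × 2.54 = 25.40 cm.
15/7.5 = 2 sts per cm; 25.40 × 2 = 50.80 sts.
Nearest multiple of 4 → 52.
5.5 inches = 13.97 cm; × 2.8 = 39.12 → 39 rows.

Cast on 52 stitches; work 39 rows.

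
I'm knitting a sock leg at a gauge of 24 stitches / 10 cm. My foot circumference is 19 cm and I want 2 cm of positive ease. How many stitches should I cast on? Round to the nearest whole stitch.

CO 50 sts.

Finished = 19 + 2 = 21 cm.
24 / 10 = 2.4 sts per cm.
21.00 × 2.4 = 50.40 sts.
→ 50 sts.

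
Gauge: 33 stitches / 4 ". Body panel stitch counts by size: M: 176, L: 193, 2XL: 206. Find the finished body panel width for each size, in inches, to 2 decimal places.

33/4 = 8.25 sts per in.
M: 176 / 8.25 = 21.333 → 21.33 in.
L: 193 / 8.25 = 23.394 → 23.39 in.
2XL: 206 / 8.25 = 24.970 → 24.97 in.

M 21.33 inches; L 23.39 inches; 2XL 24.97 inches.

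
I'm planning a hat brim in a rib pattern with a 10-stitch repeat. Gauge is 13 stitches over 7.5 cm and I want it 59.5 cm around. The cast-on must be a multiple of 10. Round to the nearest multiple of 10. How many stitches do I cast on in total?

CO 100 sts.

13 / 7.5 = 1.733 sts per cm.
59.5 × 1.733 = 103.13 sts.
Nearest multiple of 10: 100.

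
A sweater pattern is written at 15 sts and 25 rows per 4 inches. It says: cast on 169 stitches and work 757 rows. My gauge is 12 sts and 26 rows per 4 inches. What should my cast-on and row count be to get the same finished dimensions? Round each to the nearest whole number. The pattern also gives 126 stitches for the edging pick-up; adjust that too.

Stitches: 169 × 12/15 = 135.20 → 135.
Rows: 757 × 26/25 = 787.28 → 787.
edging pick-up: 126 × 12/15 = 100.80 → 101.

Cast on 135 stitches; work 787 rows; edging pick-up 101 stitches.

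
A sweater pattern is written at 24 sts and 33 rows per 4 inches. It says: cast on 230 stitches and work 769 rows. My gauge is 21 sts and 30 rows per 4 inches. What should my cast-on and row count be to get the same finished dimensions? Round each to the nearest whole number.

Stitches: 230 × 21/24 = 201.25 → 201.
Rows: 769 × 30/33 = 699.09 → 699.

Cast on 201 stitches; work 699 rows.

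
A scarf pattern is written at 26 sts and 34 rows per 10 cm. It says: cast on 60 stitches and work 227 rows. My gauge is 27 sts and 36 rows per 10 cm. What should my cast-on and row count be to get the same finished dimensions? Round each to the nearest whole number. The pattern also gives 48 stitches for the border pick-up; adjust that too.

Stitches: 60 × 27/26 = 62.31 → 62.
Rows: 227 × 36/34 = 240.35 → 240.
border pick-up: 48 × 27/26 = 49.85 → 50.

Cast on 62 stitches; work 240 rows; border pick-up 50 stitches.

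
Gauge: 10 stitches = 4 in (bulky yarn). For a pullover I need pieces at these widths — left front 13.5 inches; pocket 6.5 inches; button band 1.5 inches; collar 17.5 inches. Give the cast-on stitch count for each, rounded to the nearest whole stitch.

Rate = 10/4 = 2.5 sts per in.
left front: 13.5 × 2.5 = 33.75 → 34.
pocket: 6.5 × 2.5 = 16.25 → 16.
button band: 1.5 × 2.5 = 3.75 → 4.
collar: 17.5 × 2.5 = 43.75 → 44.

left front 34; pocket 16; button band 4; collar 44.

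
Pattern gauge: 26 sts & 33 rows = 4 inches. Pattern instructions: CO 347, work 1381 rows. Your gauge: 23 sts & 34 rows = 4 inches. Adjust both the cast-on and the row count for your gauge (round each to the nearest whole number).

Cast on 307 stitches; work 1423 rows.

Stitches: 347 × 23/26 = 306.96 → 307.
Rows: 1381 × 34/33 = 1422.85 → 1423.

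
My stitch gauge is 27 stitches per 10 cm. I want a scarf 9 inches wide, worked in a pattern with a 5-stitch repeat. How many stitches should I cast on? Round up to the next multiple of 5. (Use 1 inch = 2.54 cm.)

9 in = 9 × 2.54 = 22.86 cm.
27 / 10 = 2.7 sts/cm.
22.86 × 2.7 = 61.72 sts.
→ 65.

65 stitches.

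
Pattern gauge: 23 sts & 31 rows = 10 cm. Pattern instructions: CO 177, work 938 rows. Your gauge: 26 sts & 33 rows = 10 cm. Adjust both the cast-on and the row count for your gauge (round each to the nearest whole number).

Stitches: 177 × 26/23 = 200.09 → 200.
Rows: 938 × 33/31 = 998.52 → 999.

Cast on 200 stitches; work 999 rows.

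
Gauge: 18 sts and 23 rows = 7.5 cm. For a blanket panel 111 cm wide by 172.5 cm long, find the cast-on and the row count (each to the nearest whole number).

Stitch gauge = 18/7.5 = 2.4 sts/cm; 111 × 2.4 = 266.40 → 266 sts.
Row gauge = 23/7.5 = 3.067 rows/cm; 172.5 × 3.067 = 529.00 → 529 rows.

Cast on 266 stitches and work 529 rows.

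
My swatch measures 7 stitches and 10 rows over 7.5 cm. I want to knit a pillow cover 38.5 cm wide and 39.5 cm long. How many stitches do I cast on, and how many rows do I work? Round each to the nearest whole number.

Cast on 36 stitches and work 53 rows.

Stitch gauge = 7/7.5 = 0.933 sts/cm; 38.5 × 0.933 = 35.93 → 36 sts.
Row gauge = 10/7.5 = 1.333 rows/cm; 39.5 × 1.333 = 52.67 → 53 rows.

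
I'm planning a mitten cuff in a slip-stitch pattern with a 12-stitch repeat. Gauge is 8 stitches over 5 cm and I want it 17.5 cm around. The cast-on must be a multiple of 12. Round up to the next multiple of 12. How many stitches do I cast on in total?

8 / 5 = 1.6 sts per cm.
17.5 × 1.6 = 28.00 sts.
Next multiple of 12: 36.

36 stitches.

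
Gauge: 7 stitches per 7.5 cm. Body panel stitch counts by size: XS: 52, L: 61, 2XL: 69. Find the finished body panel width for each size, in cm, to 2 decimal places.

XS 55.71 cm; L 65.36 cm; 2XL 73.93 cm.

7/7.5 = 0.933 sts per cm.
XS: 52 / 0.933 = 55.714 → 55.71 cm.
L: 61 / 0.933 = 65.357 → 65.36 cm.
2XL: 69 / 0.933 = 73.929 → 73.93 cm.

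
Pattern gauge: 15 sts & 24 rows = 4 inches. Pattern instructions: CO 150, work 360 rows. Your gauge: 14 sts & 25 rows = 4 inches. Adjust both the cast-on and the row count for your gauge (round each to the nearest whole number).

Cast on 140 stitches; work 375 rows.

Stitches: 150 × 14/15 = 140.00 → 140.
Rows: 360 × 25/24 = 375.00 → 375.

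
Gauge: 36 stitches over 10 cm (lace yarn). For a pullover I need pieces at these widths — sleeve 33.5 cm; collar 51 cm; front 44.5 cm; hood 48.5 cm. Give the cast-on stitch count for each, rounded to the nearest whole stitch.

sleeve 121; collar 184; front 160; hood 175.

Rate = 36/10 = 3.6 sts per cm.
sleeve: 33.5 × 3.6 = 120.60 → 121.
collar: 51 × 3.6 = 183.60 → 184.
front: 44.5 × 3.6 = 160.20 → 160.
hood: 48.5 × 3.6 = 174.60 → 175.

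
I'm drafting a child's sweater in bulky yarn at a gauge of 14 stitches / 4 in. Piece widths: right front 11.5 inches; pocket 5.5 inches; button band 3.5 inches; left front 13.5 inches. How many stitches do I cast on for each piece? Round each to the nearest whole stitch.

Rate = 14/4 = 3.5 sts per in.
right front: 11.5 × 3.5 = 40.25 → 40.
pocket: 5.5 × 3.5 = 19.25 → 19.
button band: 3.5 × 3.5 = 12.25 → 12.
left front: 13.5 × 3.5 = 47.25 → 47.

right front 40; pocket 19; button band 12; left front 47.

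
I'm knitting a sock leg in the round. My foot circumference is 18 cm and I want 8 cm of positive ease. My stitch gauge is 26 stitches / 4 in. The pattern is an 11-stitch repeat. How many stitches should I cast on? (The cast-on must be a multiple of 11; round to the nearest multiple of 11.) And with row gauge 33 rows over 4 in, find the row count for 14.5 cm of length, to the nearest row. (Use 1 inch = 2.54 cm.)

Finished = 18 + 8 = 26 cm.
26 cm × 1/2.54 = 10.24 inches.
26/4 = 6.5 sts per in; 10.24 × 6.5 = 66.54 sts.
Nearest multiple of 11 → 66.
14.5 cm = 5.71 inches; × 8.25 = 47.10 → 47 rows.

Cast on 66 stitches; work 47 rows.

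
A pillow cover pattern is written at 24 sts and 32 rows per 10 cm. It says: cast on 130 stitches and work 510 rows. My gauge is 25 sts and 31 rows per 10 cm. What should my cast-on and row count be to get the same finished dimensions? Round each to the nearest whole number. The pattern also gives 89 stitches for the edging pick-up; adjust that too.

Cast on 135 stitches; work 494 rows; edging pick-up 93 stitches.

Stitches: 130 × 25/24 = 135.42 → 135.
Rows: 510 × 31/32 = 494.06 → 494.
edging pick-up: 89 × 25/24 = 92.71 → 93.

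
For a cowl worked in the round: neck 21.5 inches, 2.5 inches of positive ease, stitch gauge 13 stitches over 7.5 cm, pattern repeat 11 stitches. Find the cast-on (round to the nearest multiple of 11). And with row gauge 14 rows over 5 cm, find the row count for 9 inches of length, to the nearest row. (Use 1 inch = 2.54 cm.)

Cast on 110 stitches; work 64 rows.

Finished = 21.5 + 2.5 = 24 inches.
24 inches × 2.54 = 60.96 cm.
13/7.5 = 1.733 sts per cm; 60.96 × 1.733 = 105.66 sts.
Nearest multiple of 11 → 110.
9 inches = 22.86 cm; × 2.8 = 64.01 → 64 rows.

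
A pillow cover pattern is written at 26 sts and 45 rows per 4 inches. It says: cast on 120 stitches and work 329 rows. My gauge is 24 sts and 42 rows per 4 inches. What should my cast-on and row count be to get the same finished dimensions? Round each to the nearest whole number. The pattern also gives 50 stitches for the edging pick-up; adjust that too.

Stitches: 120 × 24/26 = 110.77 → 111.
Rows: 329 × 42/45 = 307.07 → 307.
edging pick-up: 50 × 24/26 = 46.15 → 46.

Cast on 111 stitches; work 307 rows; edging pick-up 46 stitches.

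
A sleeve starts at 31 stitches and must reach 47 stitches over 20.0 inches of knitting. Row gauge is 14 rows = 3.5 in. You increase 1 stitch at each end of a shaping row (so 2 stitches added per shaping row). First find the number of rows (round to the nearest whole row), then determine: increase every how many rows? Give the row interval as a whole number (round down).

Increase every 10th row.

Rows = 20.0 × 4 = 80.0 → 80 rows.
Stitches to add: 16 → 8 shaping rows (at 2 st each).
80 / 8 = 10.00 → every 10 rows.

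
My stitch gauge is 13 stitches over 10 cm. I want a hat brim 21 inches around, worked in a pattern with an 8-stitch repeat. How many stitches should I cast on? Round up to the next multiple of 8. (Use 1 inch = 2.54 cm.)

Cast on 72 stitches.

21 in = 21 × 2.54 = 53.34 cm.
13 / 10 = 1.3 sts/cm.
53.34 × 1.3 = 69.34 sts.
→ 72.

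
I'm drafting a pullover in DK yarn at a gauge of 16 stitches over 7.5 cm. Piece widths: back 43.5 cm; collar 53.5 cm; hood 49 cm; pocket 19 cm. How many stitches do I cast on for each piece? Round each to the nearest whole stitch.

Rate = 16/7.5 = 2.133 sts per cm.
back: 43.5 × 2.133 = 92.80 → 93.
collar: 53.5 × 2.133 = 114.13 → 114.
hood: 49 × 2.133 = 104.53 → 105.
pocket: 19 × 2.133 = 40.53 → 41.

back 93; collar 114; hood 105; pocket 41.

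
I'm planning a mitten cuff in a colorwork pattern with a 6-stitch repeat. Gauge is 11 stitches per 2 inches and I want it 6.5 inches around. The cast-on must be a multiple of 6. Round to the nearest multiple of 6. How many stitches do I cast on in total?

11 / 2 = 5.5 sts per inch.
6.5 × 5.5 = 35.75 sts.
Nearest multiple of 6: 36.

CO 36 sts.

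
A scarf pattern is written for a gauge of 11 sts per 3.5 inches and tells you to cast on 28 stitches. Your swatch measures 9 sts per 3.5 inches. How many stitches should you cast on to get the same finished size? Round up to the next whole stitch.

CO 23 sts.

Scale factor = 9 / 11 = 0.818.
28 × 9 / 11 = 22.91 sts.
→ 23 sts.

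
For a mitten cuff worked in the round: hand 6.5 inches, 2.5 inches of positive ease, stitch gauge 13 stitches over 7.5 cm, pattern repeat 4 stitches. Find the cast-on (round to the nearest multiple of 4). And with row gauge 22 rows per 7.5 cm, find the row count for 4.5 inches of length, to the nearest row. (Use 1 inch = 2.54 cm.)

Finished = 6.5 + 2.5 = 9 inches.
9 inches × 2.54 = 22.86 cm.
13/7.5 = 1.733 sts per cm; 22.86 × 1.733 = 39.62 sts.
Nearest multiple of 4 → 40.
4.5 inches = 11.43 cm; × 2.933 = 33.53 → 34 rows.

Cast on 40 stitches; work 34 rows.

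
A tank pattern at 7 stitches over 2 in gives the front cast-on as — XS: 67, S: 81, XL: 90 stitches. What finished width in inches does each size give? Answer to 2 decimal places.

XS 19.14 inches; S 23.14 inches; XL 25.71 inches.

7/2 = 3.5 sts per in.
XS: 67 / 3.5 = 19.143 → 19.14 in.
S: 81 / 3.5 = 23.143 → 23.14 in.
XL: 90 / 3.5 = 25.714 → 25.71 in.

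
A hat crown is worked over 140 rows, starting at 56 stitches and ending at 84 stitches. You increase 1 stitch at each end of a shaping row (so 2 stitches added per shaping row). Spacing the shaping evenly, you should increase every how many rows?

Increase every 10th row.

Stitches to add: |84 − 56| = 28.
Shaping rows needed: 28 / 2 = 14.
140 rows / 14 = every 10 rows.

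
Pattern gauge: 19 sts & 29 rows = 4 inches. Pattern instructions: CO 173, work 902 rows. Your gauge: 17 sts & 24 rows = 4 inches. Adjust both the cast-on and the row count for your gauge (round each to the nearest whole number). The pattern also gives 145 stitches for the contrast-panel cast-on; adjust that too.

Stitches: 173 × 17/19 = 154.79 → 155.
Rows: 902 × 24/29 = 746.48 → 746.
contrast-panel cast-on: 145 × 17/19 = 129.74 → 130.

Cast on 155 stitches; work 746 rows; contrast-panel cast-on 130 stitches.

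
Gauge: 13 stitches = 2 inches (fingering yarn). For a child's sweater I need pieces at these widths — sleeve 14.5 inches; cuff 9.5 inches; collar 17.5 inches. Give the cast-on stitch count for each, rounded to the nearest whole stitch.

sleeve 94; cuff 62; collar 114.

Rate = 13/2 = 6.5 sts per in.
sleeve: 14.5 × 6.5 = 94.25 → 94.
cuff: 9.5 × 6.5 = 61.75 → 62.
collar: 17.5 × 6.5 = 113.75 → 114.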